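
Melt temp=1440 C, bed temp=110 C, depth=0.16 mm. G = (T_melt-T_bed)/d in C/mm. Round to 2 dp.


G = (1440-110)/0.16 = 8312.5 C/mm


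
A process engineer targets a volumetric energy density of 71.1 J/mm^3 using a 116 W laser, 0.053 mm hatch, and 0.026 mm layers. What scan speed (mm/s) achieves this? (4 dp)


v = 116 / (71.1*0.053*0.026) = 1183.9658 mm/s


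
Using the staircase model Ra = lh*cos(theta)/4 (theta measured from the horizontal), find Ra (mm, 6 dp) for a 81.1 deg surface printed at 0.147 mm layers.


Ra = 0.147 * cos(81.1) / 4 = 0.005686 mm


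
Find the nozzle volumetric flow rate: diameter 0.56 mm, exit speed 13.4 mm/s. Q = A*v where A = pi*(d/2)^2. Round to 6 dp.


A = pi*(0.56/2)^2 = 0.24630086 mm^2
Q = 0.24630086 * 13.4 = 3.300432 mm^3/s


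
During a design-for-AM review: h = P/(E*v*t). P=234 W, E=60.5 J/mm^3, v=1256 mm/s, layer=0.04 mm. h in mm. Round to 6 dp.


h = 234 / (60.5*1256*0.04) = 0.076986 mm


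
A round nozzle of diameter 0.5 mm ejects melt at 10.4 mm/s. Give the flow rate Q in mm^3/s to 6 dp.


A = pi*(0.5/2)^2 = 0.19634954 mm^2
Q = 0.19634954 * 10.4 = 2.042035 mm^3/s


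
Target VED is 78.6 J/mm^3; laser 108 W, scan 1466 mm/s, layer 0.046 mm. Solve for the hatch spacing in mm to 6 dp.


h = 108 / (78.6*1466*0.046) = 0.020376 mm


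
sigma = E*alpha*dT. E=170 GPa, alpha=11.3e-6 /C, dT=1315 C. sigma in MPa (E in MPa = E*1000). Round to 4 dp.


sigma = 170*1000 * 11.3e-6 * 1315 = 2526.115 MPa


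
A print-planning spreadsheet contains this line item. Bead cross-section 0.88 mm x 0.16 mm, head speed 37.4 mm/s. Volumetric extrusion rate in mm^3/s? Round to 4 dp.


Rate = 0.88 * 0.16 * 37.4 = 5.2659 mm^3/s


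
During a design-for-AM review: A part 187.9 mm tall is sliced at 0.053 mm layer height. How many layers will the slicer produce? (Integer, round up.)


Layers = ceil(187.9/0.053) = 3546


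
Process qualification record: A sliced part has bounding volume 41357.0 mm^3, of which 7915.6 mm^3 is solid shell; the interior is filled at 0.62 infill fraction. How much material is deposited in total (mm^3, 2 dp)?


V_infill = (41357.0 - 7915.6) * 0.62 = 20733.67
V_total = 7915.6 + 20733.67 = 28649.27 mm^3


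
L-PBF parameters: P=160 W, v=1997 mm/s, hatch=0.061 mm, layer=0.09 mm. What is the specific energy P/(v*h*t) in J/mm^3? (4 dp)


Build rate = 1997 * 0.061 * 0.09 = 10.96353 mm^3/s
SE = 160 / 10.96353 = 14.5938 J/mm^3


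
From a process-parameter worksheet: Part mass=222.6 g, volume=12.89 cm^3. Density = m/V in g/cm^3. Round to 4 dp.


rho = 222.6 / 12.89 = 17.2692 g/cm^3


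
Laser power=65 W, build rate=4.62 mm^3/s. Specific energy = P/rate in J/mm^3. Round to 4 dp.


SE = 65 / 4.62 = 14.0693 J/mm^3


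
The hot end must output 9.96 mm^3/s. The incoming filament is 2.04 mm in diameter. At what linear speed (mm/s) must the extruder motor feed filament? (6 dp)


A = pi*(2.04/2)^2 = 3.268513
v = 9.96 / 3.268513 = 3.047257 mm/s


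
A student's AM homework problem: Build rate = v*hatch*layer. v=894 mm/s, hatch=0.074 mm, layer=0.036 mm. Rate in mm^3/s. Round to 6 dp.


Rate = 894 * 0.074 * 0.036 = 2.381616 mm^3/s


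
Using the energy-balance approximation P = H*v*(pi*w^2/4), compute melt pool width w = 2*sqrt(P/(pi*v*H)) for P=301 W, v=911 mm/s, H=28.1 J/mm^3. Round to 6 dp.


w = 2*sqrt(301/(pi*911*28.1)) = 0.122356 mm


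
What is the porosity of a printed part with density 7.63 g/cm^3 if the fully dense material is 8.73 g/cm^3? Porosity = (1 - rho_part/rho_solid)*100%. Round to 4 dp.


Porosity = (1-7.63/8.73)*100 = 12.6002 %


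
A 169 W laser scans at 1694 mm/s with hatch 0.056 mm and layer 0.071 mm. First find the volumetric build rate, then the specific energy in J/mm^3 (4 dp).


Build rate = 1694 * 0.056 * 0.071 = 6.735344 mm^3/s
SE = 169 / 6.735344 = 25.0915 J/mm^3


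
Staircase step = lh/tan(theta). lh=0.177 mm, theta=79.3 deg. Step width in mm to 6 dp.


step = 0.177 / tan(79.3) = 0.033444 mm


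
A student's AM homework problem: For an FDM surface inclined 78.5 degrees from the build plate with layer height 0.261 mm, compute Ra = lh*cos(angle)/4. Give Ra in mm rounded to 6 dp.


Ra = 0.261 * cos(78.5) / 4 = 0.013009 mm


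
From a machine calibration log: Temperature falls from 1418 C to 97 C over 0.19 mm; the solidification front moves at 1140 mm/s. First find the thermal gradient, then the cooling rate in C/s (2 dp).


G = (1418-97)/0.19 = 6952.63157895 C/mm
CR = 6952.63157895 * 1140 = 7926000.0 C/s


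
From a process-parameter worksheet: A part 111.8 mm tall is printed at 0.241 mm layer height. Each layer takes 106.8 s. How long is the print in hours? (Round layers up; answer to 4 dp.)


Layers = ceil(111.8/0.241) = 464
t = 464 * 106.8 / 3600 = 13.7653 hrs


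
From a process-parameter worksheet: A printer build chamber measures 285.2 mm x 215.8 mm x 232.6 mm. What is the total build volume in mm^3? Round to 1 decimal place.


V = 285.2 * 215.8 * 232.6 = 14315636.8 mm^3


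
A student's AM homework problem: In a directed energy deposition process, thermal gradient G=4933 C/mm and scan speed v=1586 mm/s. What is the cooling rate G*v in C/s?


CR = 4933 * 1586 = 7823738 C/s


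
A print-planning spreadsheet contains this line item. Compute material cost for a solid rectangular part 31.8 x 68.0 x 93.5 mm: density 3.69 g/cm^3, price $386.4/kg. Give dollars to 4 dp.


V = 31.8 * 68.0 * 93.5 = 202184.4 mm^3 = 202.1844 cm^3
Mass = 202.1844 * 3.69 / 1000 = 0.74606044 kg
Cost = 0.74606044 * 386.4 = 288.2778 $


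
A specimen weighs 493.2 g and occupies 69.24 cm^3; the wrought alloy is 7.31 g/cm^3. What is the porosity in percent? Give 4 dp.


rho_part = 493.2 / 69.24 = 7.12305026 g/cm^3
Porosity = (1 - 7.12305026/7.31)*100 = 2.5575 %


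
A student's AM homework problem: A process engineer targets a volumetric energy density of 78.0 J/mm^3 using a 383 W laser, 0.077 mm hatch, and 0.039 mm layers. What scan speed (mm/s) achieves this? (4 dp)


v = 383 / (78.0*0.077*0.039) = 1635.117 mm/s


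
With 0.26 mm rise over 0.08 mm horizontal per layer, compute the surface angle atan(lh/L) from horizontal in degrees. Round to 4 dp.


angle = atan(0.26/0.08) = 72.8973 degrees


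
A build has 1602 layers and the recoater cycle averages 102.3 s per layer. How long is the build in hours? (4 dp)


t = 1602 * 102.3 / 3600 = 45.5235 hrs


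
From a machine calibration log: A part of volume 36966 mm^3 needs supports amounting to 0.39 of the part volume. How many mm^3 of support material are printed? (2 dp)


V_support = 36966 * 0.39 = 14416.74 mm^3


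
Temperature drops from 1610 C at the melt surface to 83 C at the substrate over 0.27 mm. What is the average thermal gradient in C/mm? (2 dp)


G = (1610-83)/0.27 = 5655.56 C/mm


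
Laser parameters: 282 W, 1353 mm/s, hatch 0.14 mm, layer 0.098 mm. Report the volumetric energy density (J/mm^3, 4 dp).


E = 282 / (1353*0.14*0.098) = 15.1914 J/mm^3


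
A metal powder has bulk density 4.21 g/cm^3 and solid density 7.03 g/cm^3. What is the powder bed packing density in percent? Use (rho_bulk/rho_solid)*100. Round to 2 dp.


Packing = (4.21/7.03)*100 = 59.89 %


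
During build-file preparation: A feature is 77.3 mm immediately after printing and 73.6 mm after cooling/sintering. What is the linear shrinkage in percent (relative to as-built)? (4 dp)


Shrinkage = ((77.3-73.6)/77.3)*100 = 4.7865 %


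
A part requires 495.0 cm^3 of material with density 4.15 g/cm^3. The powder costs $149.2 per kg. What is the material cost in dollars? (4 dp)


Mass = 495.0*4.15/1000 = 2.05425 kg
Cost = 2.05425 * 149.2 = 306.4941 $


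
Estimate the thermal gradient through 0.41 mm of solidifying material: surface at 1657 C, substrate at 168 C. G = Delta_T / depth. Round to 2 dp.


G = (1657-168)/0.41 = 3631.71 C/mm


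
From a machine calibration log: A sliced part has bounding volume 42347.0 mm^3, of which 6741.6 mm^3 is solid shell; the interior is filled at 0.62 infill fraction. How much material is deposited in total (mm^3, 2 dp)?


V_infill = (42347.0 - 6741.6) * 0.62 = 22075.35
V_total = 6741.6 + 22075.35 = 28816.95 mm^3


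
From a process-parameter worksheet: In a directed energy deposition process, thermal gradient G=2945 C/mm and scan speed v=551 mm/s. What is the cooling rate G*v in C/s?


CR = 2945 * 551 = 1622695 C/s


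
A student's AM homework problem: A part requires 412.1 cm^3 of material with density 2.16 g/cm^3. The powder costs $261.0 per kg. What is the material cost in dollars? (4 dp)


Mass = 412.1*2.16/1000 = 0.890136 kg
Cost = 0.890136 * 261.0 = 232.3255 $


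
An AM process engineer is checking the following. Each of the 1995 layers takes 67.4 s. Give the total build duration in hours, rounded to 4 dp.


t = 1995 * 67.4 / 3600 = 37.3508 hrs


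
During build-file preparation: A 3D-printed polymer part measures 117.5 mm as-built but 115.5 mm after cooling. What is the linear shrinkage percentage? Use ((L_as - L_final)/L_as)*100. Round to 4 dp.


Shrinkage = ((117.5-115.5)/117.5)*100 = 1.7021 %


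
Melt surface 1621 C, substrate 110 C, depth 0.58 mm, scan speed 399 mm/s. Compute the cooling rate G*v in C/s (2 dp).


G = (1621-110)/0.58 = 2605.17241379 C/mm
CR = 2605.17241379 * 399 = 1039463.79 C/s


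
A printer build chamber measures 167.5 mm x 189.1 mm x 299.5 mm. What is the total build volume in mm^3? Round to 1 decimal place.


V = 167.5 * 189.1 * 299.5 = 9486437.9 mm^3


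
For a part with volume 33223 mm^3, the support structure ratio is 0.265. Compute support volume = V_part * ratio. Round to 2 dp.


V_support = 33223 * 0.265 = 8804.1 mm^3


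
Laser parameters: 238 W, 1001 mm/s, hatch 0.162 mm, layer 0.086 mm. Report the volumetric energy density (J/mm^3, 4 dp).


E = 238 / (1001*0.162*0.086) = 17.0659 J/mm^3


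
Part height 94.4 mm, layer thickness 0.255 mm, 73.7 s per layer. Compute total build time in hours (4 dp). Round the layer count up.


Layers = ceil(94.4/0.255) = 371
t = 371 * 73.7 / 3600 = 7.5952 hrs


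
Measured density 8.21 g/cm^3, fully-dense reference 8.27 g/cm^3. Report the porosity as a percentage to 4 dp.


Porosity = (1-8.21/8.27)*100 = 0.7255 %


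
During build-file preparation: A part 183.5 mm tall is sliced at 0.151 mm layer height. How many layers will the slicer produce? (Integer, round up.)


Layers = ceil(183.5/0.151) = 1216


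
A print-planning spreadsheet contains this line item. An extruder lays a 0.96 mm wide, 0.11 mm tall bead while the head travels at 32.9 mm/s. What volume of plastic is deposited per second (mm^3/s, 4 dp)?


Rate = 0.96 * 0.11 * 32.9 = 3.4742 mm^3/s


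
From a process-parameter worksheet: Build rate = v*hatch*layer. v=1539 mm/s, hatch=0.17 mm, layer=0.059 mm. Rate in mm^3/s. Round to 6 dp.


Rate = 1539 * 0.17 * 0.059 = 15.43617 mm^3/s


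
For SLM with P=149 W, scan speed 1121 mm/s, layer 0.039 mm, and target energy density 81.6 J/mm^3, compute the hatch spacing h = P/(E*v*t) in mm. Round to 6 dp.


h = 149 / (81.6*1121*0.039) = 0.041766 mm


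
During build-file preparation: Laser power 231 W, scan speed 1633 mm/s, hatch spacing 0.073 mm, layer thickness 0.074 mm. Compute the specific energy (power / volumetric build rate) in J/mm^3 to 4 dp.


Build rate = 1633 * 0.073 * 0.074 = 8.821466 mm^3/s
SE = 231 / 8.821466 = 26.1861 J/mm^3


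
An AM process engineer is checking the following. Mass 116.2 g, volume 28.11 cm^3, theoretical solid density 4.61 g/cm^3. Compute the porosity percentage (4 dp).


rho_part = 116.2 / 28.11 = 4.13376023 g/cm^3
Porosity = (1 - 4.13376023/4.61)*100 = 10.3306 %


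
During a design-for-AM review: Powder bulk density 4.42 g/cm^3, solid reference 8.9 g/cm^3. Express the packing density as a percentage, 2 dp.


Packing = (4.42/8.9)*100 = 49.66 %


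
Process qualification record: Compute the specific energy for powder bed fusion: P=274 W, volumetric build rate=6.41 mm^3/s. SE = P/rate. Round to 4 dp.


SE = 274 / 6.41 = 42.7457 J/mm^3


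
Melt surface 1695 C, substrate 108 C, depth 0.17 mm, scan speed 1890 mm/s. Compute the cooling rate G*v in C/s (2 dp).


G = (1695-108)/0.17 = 9335.29411765 C/mm
CR = 9335.29411765 * 1890 = 17643705.88 C/s


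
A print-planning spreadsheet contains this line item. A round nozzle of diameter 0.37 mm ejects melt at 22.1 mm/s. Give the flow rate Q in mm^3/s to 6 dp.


A = pi*(0.37/2)^2 = 0.10752101 mm^2
Q = 0.10752101 * 22.1 = 2.376214 mm^3/s


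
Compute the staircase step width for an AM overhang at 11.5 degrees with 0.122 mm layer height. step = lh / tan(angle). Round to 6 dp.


step = 0.122 / tan(11.5) = 0.599649 mm


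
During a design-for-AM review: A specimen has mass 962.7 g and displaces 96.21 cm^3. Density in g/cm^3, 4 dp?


rho = 962.7 / 96.21 = 10.0062 g/cm^3


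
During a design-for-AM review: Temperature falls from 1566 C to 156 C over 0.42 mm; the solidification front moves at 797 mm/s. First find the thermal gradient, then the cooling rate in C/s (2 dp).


G = (1566-156)/0.42 = 3357.14285714 C/mm
CR = 3357.14285714 * 797 = 2675642.86 C/s


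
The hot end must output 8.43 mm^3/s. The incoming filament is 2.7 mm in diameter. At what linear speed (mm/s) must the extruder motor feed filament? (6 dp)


A = pi*(2.7/2)^2 = 5.725553
v = 8.43 / 5.725553 = 1.472347 mm/s


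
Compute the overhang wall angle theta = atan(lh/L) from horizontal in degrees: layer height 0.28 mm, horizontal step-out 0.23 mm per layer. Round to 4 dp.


angle = atan(0.28/0.23) = 50.5993 degrees


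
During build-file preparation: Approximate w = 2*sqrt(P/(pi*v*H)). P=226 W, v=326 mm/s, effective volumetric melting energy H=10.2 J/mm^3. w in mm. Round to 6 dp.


w = 2*sqrt(226/(pi*326*10.2)) = 0.294171 mm


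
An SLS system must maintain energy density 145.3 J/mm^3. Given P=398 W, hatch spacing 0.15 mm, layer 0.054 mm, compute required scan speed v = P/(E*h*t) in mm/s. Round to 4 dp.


v = 398 / (145.3*0.15*0.054) = 338.1679 mm/s


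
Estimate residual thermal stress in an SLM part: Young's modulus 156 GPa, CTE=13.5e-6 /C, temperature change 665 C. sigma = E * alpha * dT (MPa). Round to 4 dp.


sigma = 156*1000 * 13.5e-6 * 665 = 1400.49 MPa


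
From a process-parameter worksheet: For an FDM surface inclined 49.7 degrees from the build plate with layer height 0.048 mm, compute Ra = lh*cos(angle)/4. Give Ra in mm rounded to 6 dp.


Ra = 0.048 * cos(49.7) / 4 = 0.007761 mm


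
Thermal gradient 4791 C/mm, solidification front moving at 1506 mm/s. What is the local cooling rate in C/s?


CR = 4791 * 1506 = 7215246 C/s


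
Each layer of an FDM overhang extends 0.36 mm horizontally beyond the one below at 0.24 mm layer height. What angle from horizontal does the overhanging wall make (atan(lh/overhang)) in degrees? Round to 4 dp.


angle = atan(0.24/0.36) = 33.6901 degrees


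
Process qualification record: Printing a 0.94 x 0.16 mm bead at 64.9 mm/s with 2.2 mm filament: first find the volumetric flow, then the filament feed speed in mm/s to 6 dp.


Q = 0.94 * 0.16 * 64.9 = 9.76096 mm^3/s
A_fil = pi*(2.2/2)^2 = 3.80132711 mm^2
v_feed = 9.76096 / 3.80132711 = 2.567777 mm/s


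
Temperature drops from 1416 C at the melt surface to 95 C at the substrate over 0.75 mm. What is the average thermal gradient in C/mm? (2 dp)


G = (1416-95)/0.75 = 1761.33 C/mm


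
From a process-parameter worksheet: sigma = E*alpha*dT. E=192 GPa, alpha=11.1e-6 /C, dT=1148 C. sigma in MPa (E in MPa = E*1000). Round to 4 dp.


sigma = 192*1000 * 11.1e-6 * 1148 = 2446.6176 MPa


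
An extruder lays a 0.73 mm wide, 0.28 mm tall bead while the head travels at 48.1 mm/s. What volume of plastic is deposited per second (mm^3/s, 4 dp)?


Rate = 0.73 * 0.28 * 48.1 = 9.8316 mm^3/s


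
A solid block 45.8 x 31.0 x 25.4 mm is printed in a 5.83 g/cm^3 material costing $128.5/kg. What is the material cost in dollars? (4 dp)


V = 45.8 * 31.0 * 25.4 = 36062.92 mm^3 = 36.06292 cm^3
Mass = 36.06292 * 5.83 / 1000 = 0.21024682 kg
Cost = 0.21024682 * 128.5 = 27.0167 $


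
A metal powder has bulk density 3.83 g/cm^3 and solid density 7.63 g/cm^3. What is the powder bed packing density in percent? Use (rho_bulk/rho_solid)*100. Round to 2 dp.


Packing = (3.83/7.63)*100 = 50.2 %


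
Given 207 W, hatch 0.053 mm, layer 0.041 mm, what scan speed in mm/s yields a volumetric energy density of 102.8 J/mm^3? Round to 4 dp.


v = 207 / (102.8*0.053*0.041) = 926.6538 mm/s


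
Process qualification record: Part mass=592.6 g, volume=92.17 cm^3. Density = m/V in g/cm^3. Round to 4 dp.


rho = 592.6 / 92.17 = 6.4294 g/cm^3


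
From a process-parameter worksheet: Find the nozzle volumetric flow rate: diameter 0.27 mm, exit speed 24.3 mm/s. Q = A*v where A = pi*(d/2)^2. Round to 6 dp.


A = pi*(0.27/2)^2 = 0.05725553 mm^2
Q = 0.05725553 * 24.3 = 1.391309 mm^3/s


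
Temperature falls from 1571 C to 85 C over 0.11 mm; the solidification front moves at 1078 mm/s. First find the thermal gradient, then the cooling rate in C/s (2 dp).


G = (1571-85)/0.11 = 13509.09090909 C/mm
CR = 13509.09090909 * 1078 = 14562800.0 C/s


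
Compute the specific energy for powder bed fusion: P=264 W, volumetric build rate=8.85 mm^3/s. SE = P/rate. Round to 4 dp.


SE = 264 / 8.85 = 29.8305 J/mm^3


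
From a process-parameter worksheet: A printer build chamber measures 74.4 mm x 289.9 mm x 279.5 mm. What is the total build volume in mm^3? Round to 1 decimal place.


V = 74.4 * 289.9 * 279.5 = 6028412.5 mm^3


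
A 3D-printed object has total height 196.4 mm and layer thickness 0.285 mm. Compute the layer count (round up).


Layers = ceil(196.4/0.285) = 690


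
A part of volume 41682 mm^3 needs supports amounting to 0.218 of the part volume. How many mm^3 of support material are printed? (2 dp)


V_support = 41682 * 0.218 = 9086.68 mm^3


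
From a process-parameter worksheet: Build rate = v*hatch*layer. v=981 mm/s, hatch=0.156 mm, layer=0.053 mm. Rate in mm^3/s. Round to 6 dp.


Rate = 981 * 0.156 * 0.053 = 8.110908 mm^3/s


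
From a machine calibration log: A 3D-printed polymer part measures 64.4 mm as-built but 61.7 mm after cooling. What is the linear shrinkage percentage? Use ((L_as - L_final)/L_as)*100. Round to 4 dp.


Shrinkage = ((64.4-61.7)/64.4)*100 = 4.1925 %


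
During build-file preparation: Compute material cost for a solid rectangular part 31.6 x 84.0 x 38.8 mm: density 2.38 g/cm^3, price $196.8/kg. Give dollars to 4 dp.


V = 31.6 * 84.0 * 38.8 = 102990.72 mm^3 = 102.99072 cm^3
Mass = 102.99072 * 2.38 / 1000 = 0.24511791 kg
Cost = 0.24511791 * 196.8 = 48.2392 $


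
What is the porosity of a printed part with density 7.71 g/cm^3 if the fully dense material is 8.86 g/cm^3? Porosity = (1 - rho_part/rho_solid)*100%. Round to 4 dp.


Porosity = (1-7.71/8.86)*100 = 12.9797 %


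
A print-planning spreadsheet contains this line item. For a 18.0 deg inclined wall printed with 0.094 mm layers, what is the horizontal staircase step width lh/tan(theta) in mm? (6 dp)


step = 0.094 / tan(18.0) = 0.289302 mm


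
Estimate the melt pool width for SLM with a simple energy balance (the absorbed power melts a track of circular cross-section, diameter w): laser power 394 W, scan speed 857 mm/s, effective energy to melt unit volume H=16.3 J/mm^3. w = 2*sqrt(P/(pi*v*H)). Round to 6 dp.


w = 2*sqrt(394/(pi*857*16.3)) = 0.189504 mm


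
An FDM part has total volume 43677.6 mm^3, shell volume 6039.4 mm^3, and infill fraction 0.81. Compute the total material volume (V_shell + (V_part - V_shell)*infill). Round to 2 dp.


V_infill = (43677.6 - 6039.4) * 0.81 = 30486.94
V_total = 6039.4 + 30486.94 = 36526.34 mm^3


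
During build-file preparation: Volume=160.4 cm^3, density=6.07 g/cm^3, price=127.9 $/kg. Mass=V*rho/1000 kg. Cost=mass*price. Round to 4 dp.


Mass = 160.4*6.07/1000 = 0.973628 kg
Cost = 0.973628 * 127.9 = 124.527 $


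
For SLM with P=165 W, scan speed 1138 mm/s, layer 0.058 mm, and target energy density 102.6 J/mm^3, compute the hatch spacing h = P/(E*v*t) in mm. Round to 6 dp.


h = 165 / (102.6*1138*0.058) = 0.024365 mm


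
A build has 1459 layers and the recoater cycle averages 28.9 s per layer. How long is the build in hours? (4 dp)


t = 1459 * 28.9 / 3600 = 11.7125 hrs


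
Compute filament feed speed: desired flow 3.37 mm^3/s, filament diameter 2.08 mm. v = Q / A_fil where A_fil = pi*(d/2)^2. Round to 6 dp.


A = pi*(2.08/2)^2 = 3.397947
v = 3.37 / 3.397947 = 0.991775 mm/s


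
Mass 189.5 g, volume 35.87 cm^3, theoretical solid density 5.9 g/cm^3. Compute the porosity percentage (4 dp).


rho_part = 189.5 / 35.87 = 5.28296627 g/cm^3
Porosity = (1 - 5.28296627/5.9)*100 = 10.4582 %


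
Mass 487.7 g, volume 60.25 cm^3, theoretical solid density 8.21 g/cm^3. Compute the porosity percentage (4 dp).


rho_part = 487.7 / 60.25 = 8.09460581 g/cm^3
Porosity = (1 - 8.09460581/8.21)*100 = 1.4055 %


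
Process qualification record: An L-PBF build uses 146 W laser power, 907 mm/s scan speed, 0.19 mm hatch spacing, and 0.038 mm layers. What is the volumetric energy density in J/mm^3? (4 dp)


E = 146 / (907*0.19*0.038) = 22.295 J/mm^3


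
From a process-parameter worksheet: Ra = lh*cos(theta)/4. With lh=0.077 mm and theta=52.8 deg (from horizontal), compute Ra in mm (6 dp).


Ra = 0.077 * cos(52.8) / 4 = 0.011639 mm


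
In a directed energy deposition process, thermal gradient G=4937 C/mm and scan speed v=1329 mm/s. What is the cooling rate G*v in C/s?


CR = 4937 * 1329 = 6561273 C/s


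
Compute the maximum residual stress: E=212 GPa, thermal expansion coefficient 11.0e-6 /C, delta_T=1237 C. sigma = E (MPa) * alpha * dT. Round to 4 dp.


sigma = 212*1000 * 11.0e-6 * 1237 = 2884.684 MPa


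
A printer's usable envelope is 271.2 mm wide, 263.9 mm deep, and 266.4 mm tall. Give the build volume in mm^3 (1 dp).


V = 271.2 * 263.9 * 266.4 = 19066162.8 mm^3


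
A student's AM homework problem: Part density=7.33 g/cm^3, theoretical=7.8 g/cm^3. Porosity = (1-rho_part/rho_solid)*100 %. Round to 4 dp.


Porosity = (1-7.33/7.8)*100 = 6.0256 %


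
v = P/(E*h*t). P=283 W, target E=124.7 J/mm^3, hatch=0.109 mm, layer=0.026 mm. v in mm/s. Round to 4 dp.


v = 283 / (124.7*0.109*0.026) = 800.7928 mm/s


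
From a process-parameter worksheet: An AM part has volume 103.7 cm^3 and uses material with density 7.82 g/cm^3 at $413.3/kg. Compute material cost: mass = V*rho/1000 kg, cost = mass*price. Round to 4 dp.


Mass = 103.7*7.82/1000 = 0.810934 kg
Cost = 0.810934 * 413.3 = 335.159 $


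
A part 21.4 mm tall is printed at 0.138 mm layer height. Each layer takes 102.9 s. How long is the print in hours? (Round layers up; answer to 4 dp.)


Layers = ceil(21.4/0.138) = 156
t = 156 * 102.9 / 3600 = 4.459 hrs


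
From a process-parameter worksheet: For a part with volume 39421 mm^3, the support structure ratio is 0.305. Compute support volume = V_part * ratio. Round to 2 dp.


V_support = 39421 * 0.305 = 12023.41 mm^3


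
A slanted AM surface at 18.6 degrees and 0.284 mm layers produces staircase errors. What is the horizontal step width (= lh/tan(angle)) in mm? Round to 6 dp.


step = 0.284 / tan(18.6) = 0.843889 mm


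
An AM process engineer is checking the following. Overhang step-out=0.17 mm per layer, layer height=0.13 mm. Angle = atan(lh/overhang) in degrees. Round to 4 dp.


angle = atan(0.13/0.17) = 37.4054 degrees


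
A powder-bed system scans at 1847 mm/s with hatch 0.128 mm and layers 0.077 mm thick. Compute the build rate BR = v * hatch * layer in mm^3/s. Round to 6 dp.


Rate = 1847 * 0.128 * 0.077 = 18.204032 mm^3/s


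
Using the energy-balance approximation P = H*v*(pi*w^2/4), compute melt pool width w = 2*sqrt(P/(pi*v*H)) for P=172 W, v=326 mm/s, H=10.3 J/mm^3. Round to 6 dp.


w = 2*sqrt(172/(pi*326*10.3)) = 0.255383 mm


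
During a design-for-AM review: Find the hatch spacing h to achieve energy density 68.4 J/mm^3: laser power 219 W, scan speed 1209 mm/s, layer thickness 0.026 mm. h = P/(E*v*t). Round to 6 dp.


h = 219 / (68.4*1209*0.026) = 0.101856 mm


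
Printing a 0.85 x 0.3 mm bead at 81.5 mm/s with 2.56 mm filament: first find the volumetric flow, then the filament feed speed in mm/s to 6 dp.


Q = 0.85 * 0.3 * 81.5 = 20.7825 mm^3/s
A_fil = pi*(2.56/2)^2 = 5.1471854 mm^2
v_feed = 20.7825 / 5.1471854 = 4.037644 mm/s


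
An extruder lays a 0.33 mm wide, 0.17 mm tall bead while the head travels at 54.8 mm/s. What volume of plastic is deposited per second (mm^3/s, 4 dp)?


Rate = 0.33 * 0.17 * 54.8 = 3.0743 mm^3/s


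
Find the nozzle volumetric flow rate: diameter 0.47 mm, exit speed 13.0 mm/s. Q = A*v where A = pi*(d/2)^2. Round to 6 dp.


A = pi*(0.47/2)^2 = 0.17349445 mm^2
Q = 0.17349445 * 13.0 = 2.255428 mm^3/s


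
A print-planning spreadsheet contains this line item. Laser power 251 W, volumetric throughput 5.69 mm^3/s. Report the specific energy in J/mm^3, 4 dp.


SE = 251 / 5.69 = 44.1125 J/mm^3


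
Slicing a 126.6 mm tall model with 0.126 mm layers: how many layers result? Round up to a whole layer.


Layers = ceil(126.6/0.126) = 1005


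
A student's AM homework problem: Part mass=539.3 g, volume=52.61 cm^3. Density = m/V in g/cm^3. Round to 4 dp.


rho = 539.3 / 52.61 = 10.2509 g/cm^3


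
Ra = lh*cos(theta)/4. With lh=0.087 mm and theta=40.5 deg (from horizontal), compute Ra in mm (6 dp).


Ra = 0.087 * cos(40.5) / 4 = 0.016539 mm


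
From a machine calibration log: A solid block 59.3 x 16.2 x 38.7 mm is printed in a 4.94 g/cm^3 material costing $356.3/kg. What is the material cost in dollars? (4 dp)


V = 59.3 * 16.2 * 38.7 = 37177.542 mm^3 = 37.177542 cm^3
Mass = 37.177542 * 4.94 / 1000 = 0.18365706 kg
Cost = 0.18365706 * 356.3 = 65.437 $


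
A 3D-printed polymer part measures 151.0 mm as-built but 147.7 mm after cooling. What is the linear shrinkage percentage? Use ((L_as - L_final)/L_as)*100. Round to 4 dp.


Shrinkage = ((151.0-147.7)/151.0)*100 = 2.1854 %


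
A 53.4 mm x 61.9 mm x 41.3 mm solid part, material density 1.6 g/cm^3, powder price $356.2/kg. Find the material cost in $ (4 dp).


V = 53.4 * 61.9 * 41.3 = 136515.498 mm^3 = 136.515498 cm^3
Mass = 136.515498 * 1.6 / 1000 = 0.2184248 kg
Cost = 0.2184248 * 356.2 = 77.8029 $


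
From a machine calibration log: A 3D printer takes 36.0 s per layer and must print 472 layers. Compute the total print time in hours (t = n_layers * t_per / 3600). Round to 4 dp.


t = 472 * 36.0 / 3600 = 4.72 hrs


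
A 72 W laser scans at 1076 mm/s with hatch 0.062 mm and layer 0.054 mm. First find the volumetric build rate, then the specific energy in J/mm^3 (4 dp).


Build rate = 1076 * 0.062 * 0.054 = 3.602448 mm^3/s
SE = 72 / 3.602448 = 19.9864 J/mm^3


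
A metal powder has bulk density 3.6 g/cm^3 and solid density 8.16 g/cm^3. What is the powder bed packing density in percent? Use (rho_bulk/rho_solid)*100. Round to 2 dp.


Packing = (3.6/8.16)*100 = 44.12 %


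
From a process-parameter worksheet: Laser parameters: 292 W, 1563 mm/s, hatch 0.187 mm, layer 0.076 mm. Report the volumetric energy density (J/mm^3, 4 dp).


E = 292 / (1563*0.187*0.076) = 13.1452 J/mm^3


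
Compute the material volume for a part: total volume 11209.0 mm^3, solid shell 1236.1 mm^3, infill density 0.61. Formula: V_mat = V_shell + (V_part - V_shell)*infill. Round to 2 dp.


V_infill = (11209.0 - 1236.1) * 0.61 = 6083.47
V_total = 1236.1 + 6083.47 = 7319.57 mm^3


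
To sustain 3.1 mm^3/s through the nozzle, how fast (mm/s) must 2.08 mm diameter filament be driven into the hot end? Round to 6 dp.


A = pi*(2.08/2)^2 = 3.397947
v = 3.1 / 3.397947 = 0.912316 mm/s


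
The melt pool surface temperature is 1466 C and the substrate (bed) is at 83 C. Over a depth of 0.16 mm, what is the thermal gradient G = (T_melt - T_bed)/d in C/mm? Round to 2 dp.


G = (1466-83)/0.16 = 8643.75 C/mm


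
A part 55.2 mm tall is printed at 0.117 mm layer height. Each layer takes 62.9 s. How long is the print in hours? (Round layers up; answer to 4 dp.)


Layers = ceil(55.2/0.117) = 472
t = 472 * 62.9 / 3600 = 8.2469 hrs


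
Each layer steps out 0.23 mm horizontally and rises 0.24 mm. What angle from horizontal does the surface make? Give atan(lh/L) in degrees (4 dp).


angle = atan(0.24/0.23) = 46.2189 degrees


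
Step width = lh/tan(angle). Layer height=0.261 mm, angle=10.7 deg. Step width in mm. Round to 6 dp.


step = 0.261 / tan(10.7) = 1.381303 mm


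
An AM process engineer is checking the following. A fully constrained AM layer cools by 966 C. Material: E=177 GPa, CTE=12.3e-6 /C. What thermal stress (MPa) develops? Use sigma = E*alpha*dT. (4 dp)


sigma = 177*1000 * 12.3e-6 * 966 = 2103.0786 MPa


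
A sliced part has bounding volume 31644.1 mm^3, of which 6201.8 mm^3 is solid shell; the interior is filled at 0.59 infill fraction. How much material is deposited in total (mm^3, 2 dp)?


V_infill = (31644.1 - 6201.8) * 0.59 = 15010.96
V_total = 6201.8 + 15010.96 = 21212.76 mm^3


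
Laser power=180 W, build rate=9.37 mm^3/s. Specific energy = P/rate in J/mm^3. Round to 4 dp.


SE = 180 / 9.37 = 19.2102 J/mm^3


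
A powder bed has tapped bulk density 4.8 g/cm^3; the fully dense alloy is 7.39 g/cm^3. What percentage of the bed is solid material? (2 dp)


Packing = (4.8/7.39)*100 = 64.95 %


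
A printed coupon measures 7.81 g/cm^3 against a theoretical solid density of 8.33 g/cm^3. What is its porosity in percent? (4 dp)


Porosity = (1-7.81/8.33)*100 = 6.2425 %


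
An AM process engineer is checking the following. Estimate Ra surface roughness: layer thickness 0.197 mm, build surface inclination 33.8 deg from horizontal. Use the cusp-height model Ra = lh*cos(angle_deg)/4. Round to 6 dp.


Ra = 0.197 * cos(33.8) / 4 = 0.040926 mm


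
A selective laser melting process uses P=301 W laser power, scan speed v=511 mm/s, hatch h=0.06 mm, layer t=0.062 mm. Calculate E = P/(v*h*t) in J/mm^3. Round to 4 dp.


E = 301 / (511*0.06*0.062) = 158.3444 J/mm^3


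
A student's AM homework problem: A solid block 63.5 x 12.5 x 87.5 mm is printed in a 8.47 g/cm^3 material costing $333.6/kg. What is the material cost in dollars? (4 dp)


V = 63.5 * 12.5 * 87.5 = 69453.125 mm^3 = 69.453125 cm^3
Mass = 69.453125 * 8.47 / 1000 = 0.58826797 kg
Cost = 0.58826797 * 333.6 = 196.2462 $


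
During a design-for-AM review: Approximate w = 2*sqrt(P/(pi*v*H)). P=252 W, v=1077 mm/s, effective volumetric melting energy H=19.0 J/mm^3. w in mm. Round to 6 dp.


w = 2*sqrt(252/(pi*1077*19.0)) = 0.125219 mm


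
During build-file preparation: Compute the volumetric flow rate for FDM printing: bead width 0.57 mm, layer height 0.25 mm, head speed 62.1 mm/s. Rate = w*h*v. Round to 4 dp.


Rate = 0.57 * 0.25 * 62.1 = 8.8493 mm^3/s


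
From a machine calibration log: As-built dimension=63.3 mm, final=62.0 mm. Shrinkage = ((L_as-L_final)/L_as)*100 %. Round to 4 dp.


Shrinkage = ((63.3-62.0)/63.3)*100 = 2.0537 %


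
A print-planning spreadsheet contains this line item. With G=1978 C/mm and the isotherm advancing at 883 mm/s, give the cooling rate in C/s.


CR = 1978 * 883 = 1746574 C/s


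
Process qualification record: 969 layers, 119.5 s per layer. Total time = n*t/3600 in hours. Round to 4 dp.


t = 969 * 119.5 / 3600 = 32.1654 hrs


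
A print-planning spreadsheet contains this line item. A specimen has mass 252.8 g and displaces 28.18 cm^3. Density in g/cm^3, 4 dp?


rho = 252.8 / 28.18 = 8.9709 g/cm^3


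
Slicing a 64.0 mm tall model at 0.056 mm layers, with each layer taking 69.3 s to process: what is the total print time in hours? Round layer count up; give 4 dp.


Layers = ceil(64.0/0.056) = 1143
t = 1143 * 69.3 / 3600 = 22.0028 hrs


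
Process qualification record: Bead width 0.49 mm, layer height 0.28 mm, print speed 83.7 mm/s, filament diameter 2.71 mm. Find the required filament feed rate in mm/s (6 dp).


Q = 0.49 * 0.28 * 83.7 = 11.48364 mm^3/s
A_fil = pi*(2.71/2)^2 = 5.76804265 mm^2
v_feed = 11.48364 / 5.76804265 = 1.990908 mm/s


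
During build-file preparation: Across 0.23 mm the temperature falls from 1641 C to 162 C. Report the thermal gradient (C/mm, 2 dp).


G = (1641-162)/0.23 = 6430.43 C/mm


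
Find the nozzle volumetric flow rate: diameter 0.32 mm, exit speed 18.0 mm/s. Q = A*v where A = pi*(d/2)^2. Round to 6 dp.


A = pi*(0.32/2)^2 = 0.08042477 mm^2
Q = 0.08042477 * 18.0 = 1.447646 mm^3/s


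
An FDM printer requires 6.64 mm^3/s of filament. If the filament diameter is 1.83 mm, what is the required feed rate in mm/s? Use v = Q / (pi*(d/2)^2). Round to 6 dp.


A = pi*(1.83/2)^2 = 2.63022
v = 6.64 / 2.63022 = 2.524504 mm/s


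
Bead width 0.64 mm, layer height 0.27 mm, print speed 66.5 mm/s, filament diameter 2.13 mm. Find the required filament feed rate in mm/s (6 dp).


Q = 0.64 * 0.27 * 66.5 = 11.4912 mm^3/s
A_fil = pi*(2.13/2)^2 = 3.56327293 mm^2
v_feed = 11.4912 / 3.56327293 = 3.2249 mm/s


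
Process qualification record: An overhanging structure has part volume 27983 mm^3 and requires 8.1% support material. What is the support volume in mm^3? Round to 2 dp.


V_support = 27983 * 0.081 = 2266.62 mm^3


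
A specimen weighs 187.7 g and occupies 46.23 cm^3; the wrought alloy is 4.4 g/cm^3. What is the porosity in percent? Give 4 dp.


rho_part = 187.7 / 46.23 = 4.06013411 g/cm^3
Porosity = (1 - 4.06013411/4.4)*100 = 7.7242 %


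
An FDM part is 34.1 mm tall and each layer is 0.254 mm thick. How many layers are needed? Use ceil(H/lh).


Layers = ceil(34.1/0.254) = 135


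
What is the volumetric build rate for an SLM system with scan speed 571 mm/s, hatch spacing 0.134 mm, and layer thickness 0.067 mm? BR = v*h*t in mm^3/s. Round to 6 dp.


Rate = 571 * 0.134 * 0.067 = 5.126438 mm^3/s


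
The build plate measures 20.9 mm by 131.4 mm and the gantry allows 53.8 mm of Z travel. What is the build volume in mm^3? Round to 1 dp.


V = 20.9 * 131.4 * 53.8 = 147748.8 mm^3


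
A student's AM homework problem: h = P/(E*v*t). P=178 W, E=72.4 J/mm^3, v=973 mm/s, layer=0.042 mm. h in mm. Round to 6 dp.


h = 178 / (72.4*973*0.042) = 0.060162 mm


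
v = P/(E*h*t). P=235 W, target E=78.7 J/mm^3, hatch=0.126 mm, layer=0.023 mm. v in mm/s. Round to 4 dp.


v = 235 / (78.7*0.126*0.023) = 1030.3737 mm/s


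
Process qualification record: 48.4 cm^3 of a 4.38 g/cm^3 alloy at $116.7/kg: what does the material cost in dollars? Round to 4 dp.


Mass = 48.4*4.38/1000 = 0.211992 kg
Cost = 0.211992 * 116.7 = 24.7395 $


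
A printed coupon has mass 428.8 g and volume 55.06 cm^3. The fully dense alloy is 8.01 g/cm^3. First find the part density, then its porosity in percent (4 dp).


rho_part = 428.8 / 55.06 = 7.78786778 g/cm^3
Porosity = (1 - 7.78786778/8.01)*100 = 2.7732 %


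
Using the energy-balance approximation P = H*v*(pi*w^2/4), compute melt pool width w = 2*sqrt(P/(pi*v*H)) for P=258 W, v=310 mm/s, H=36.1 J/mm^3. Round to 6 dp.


w = 2*sqrt(258/(pi*310*36.1)) = 0.171329 mm


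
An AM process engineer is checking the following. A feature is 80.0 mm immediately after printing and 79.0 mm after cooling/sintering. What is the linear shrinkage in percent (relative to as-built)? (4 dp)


Shrinkage = ((80.0-79.0)/80.0)*100 = 1.25 %


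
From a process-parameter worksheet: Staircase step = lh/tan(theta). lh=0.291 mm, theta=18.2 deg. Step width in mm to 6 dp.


step = 0.291 / tan(18.2) = 0.885082 mm


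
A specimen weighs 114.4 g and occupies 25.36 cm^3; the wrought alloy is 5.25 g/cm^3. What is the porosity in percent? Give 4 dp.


rho_part = 114.4 / 25.36 = 4.51104101 g/cm^3
Porosity = (1 - 4.51104101/5.25)*100 = 14.0754 %


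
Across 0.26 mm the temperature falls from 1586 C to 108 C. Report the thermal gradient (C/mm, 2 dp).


G = (1586-108)/0.26 = 5684.62 C/mm


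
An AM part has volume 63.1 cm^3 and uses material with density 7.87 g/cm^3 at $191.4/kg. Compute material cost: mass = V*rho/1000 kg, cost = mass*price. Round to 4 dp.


Mass = 63.1*7.87/1000 = 0.496597 kg
Cost = 0.496597 * 191.4 = 95.0487 $


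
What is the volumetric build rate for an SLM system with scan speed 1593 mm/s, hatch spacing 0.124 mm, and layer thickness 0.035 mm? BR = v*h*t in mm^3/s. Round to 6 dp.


Rate = 1593 * 0.124 * 0.035 = 6.91362 mm^3/s


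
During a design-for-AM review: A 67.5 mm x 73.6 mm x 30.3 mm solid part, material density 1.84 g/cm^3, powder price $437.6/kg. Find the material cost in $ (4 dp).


V = 67.5 * 73.6 * 30.3 = 150530.4 mm^3 = 150.5304 cm^3
Mass = 150.5304 * 1.84 / 1000 = 0.27697594 kg
Cost = 0.27697594 * 437.6 = 121.2047 $


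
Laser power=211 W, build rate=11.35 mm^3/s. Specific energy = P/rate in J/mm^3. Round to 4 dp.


SE = 211 / 11.35 = 18.5903 J/mm^3


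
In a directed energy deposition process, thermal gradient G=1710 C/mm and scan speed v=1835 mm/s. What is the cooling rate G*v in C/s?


CR = 1710 * 1835 = 3137850 C/s


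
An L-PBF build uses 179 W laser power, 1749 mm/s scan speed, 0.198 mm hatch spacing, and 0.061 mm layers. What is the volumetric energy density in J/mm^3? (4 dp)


E = 179 / (1749*0.198*0.061) = 8.4736 J/mm^3


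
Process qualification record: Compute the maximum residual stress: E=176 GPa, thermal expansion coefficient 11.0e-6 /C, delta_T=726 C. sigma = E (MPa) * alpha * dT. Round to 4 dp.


sigma = 176*1000 * 11.0e-6 * 726 = 1405.536 MPa


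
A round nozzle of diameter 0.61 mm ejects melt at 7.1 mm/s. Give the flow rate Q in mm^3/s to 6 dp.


A = pi*(0.61/2)^2 = 0.29224666 mm^2
Q = 0.29224666 * 7.1 = 2.074951 mm^3/s


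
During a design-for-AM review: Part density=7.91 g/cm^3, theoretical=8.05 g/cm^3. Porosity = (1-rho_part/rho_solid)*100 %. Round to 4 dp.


Porosity = (1-7.91/8.05)*100 = 1.7391 %


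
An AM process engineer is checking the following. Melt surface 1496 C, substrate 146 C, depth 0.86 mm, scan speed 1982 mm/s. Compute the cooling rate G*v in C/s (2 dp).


G = (1496-146)/0.86 = 1569.76744186 C/mm
CR = 1569.76744186 * 1982 = 3111279.07 C/s


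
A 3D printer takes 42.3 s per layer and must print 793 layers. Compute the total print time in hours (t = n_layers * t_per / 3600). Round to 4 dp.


t = 793 * 42.3 / 3600 = 9.3178 hrs


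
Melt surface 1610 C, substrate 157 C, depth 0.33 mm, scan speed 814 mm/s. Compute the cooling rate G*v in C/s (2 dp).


G = (1610-157)/0.33 = 4403.03030303 C/mm
CR = 4403.03030303 * 814 = 3584066.67 C/s


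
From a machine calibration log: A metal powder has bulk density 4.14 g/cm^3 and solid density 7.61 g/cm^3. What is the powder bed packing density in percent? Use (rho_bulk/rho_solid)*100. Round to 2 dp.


Packing = (4.14/7.61)*100 = 54.4 %


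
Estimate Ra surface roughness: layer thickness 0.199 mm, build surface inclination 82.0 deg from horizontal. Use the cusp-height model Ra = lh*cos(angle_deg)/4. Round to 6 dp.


Ra = 0.199 * cos(82.0) / 4 = 0.006924 mm


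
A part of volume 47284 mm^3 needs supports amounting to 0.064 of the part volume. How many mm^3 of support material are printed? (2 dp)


V_support = 47284 * 0.064 = 3026.18 mm^3


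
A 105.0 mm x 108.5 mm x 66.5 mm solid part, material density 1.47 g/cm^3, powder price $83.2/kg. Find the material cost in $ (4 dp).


V = 105.0 * 108.5 * 66.5 = 757601.25 mm^3 = 757.60125 cm^3
Mass = 757.60125 * 1.47 / 1000 = 1.11367384 kg
Cost = 1.11367384 * 83.2 = 92.6577 $
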